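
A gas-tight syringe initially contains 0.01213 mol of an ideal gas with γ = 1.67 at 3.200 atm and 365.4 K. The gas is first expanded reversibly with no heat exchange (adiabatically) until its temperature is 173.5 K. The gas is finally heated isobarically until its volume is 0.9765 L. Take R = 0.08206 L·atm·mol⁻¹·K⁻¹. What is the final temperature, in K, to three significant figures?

From PV = nRT: V₁ = nRT₁/P₁ = 0.1137 L.
Adiabatic (γ = 1.67), T V^(γ−1) and P V^γ constant: P₂ = P₁·(T₂/T₁)^(γ/(γ−1)) = 0.4999 atm; V₂ = V₁·(T₁/T₂)^(1/(γ−1)) = 0.3455 L.
P constant ⇒ V ∝ T: P₃ = P₂; T₃ = T₂·(V₃/V₂) = 490.4 K.

T₃ ≈ 490 K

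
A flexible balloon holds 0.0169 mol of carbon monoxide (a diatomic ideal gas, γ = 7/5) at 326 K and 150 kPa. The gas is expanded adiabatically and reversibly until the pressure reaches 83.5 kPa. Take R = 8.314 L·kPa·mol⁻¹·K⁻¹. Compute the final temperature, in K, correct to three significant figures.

From PV = nRT: V₁ = nRT₁/P₁ = 0.3054 L.
Reversible adiabatic, γ = 7/5: T₂ = T₁·(P₂/P₁)^((γ−1)/γ) = 275.8 K; V₂ = V₁·(P₁/P₂)^(1/γ) = 0.4640 L.

T₂ ≈ 276 K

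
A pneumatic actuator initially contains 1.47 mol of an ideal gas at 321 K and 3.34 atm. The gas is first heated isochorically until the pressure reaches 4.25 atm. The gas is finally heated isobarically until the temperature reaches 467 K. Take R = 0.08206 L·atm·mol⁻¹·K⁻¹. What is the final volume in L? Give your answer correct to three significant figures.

V₃ ≈ 13.3 L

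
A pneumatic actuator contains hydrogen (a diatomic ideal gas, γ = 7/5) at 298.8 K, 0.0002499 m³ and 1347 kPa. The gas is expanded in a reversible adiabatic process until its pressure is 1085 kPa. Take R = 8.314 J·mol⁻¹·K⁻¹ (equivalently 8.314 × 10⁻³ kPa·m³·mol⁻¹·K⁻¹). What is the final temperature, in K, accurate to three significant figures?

Reversible adiabatic, γ = 7/5: T₂ = T₁·(P₂/P₁)^((γ−1)/γ) = 280.9 K; V₂ = V₁·(P₁/P₂)^(1/γ) = 0.0002917 m³.

T₂ ≈ 281 K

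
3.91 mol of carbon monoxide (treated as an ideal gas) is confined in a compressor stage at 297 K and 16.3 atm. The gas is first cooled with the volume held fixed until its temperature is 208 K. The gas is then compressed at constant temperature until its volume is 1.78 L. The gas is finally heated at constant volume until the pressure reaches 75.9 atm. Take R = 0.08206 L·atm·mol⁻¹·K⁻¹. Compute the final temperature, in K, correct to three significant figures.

T₄ ≈ 421 K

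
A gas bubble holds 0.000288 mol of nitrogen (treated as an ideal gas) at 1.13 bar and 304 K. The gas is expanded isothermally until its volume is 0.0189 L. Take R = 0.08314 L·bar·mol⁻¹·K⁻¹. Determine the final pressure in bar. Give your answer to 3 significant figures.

From PV = nRT: V₁ = nRT₁/P₁ = 0.006442 L.
Isothermal, so P V is constant: T₂ = T₁; P₂ = P₁·(V₁/V₂) = 0.3851 bar.

P₂ ≈ 0.385 bar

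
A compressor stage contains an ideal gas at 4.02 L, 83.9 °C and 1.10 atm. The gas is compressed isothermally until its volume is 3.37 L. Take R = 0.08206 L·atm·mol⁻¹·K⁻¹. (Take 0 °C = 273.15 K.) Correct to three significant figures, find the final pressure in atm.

P₂ ≈ 1.31 atm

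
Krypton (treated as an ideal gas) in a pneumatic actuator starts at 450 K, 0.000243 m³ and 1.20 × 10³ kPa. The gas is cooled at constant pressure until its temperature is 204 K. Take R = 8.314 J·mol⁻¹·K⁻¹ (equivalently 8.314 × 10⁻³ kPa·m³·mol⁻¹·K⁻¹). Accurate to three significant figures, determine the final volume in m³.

Isobaric, so V/T is constant: P₂ = P₁; V₂ = V₁·(T₂/T₁) = 0.0001102 m³.

V₂ ≈ 0.000110 m³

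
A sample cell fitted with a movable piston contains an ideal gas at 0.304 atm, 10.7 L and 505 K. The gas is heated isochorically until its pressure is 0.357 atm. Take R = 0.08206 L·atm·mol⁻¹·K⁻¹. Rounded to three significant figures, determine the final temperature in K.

Isochoric, so P/T is constant: V₂ = V₁; T₂ = T₁·(P₂/P₁) = 593.0 K.

T₂ ≈ 593 K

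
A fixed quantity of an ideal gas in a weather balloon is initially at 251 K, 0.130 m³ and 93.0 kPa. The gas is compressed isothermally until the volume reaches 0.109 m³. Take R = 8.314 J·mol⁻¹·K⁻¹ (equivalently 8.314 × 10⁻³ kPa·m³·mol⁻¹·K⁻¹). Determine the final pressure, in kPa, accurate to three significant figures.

P₂ ≈ 111 kPa

T constant ⇒ Boyle's law P V = const: T₂ = T₁; P₂ = P₁·(V₁/V₂) = 110.9 kPa.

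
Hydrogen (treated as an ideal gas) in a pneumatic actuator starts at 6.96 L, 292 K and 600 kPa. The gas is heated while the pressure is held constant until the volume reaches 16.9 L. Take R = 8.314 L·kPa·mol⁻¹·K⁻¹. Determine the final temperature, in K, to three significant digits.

T₂ ≈ 709 K

P constant ⇒ V ∝ T: P₂ = P₁; T₂ = T₁·(V₂/V₁) = 709.0 K.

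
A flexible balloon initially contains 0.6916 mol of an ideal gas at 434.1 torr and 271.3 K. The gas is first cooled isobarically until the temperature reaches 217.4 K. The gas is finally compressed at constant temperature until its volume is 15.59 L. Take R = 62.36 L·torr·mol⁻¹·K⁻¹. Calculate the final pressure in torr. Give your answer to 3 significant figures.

P₃ ≈ 601 torr

From PV = nRT: V₁ = nRT₁/P₁ = 26.95 L.
P constant ⇒ V ∝ T: P₂ = P₁; V₂ = V₁·(T₂/T₁) = 21.60 L.
Isothermal, so P V is constant: T₃ = T₂; P₃ = P₂·(V₂/V₃) = 601.4 torr.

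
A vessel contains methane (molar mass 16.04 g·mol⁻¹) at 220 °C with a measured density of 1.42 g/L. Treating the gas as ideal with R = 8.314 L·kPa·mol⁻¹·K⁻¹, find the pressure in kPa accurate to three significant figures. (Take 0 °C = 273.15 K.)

P ≈ 363 kPa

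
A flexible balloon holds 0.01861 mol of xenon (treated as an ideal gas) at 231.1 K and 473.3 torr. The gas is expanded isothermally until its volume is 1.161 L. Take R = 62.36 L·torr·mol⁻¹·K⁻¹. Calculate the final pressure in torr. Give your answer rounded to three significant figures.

From PV = nRT: V₁ = nRT₁/P₁ = 0.5667 L.
Isothermal, so P V is constant: T₂ = T₁; P₂ = P₁·(V₁/V₂) = 231.0 torr.

P₂ ≈ 231 torr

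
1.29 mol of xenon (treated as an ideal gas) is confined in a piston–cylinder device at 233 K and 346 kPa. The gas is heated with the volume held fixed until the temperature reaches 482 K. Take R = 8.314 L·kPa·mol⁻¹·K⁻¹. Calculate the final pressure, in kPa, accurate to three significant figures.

P₂ ≈ 716 kPa

From PV = nRT: V₁ = nRT₁/P₁ = 7.222 L.
V constant ⇒ P ∝ T: V₂ = V₁; P₂ = P₁·(T₂/T₁) = 715.8 kPa.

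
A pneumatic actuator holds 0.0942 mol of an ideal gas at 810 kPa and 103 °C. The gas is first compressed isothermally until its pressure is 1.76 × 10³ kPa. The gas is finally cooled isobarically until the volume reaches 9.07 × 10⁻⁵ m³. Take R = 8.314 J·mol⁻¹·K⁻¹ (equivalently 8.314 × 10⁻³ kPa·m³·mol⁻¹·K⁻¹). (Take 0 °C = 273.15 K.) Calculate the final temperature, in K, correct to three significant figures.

T₃ ≈ 204 K

Convert: T₁ = 376.1 K.
From PV = nRT: V₁ = nRT₁/P₁ = 0.0003637 m³.
T constant ⇒ Boyle's law P V = const: T₂ = T₁; V₂ = V₁·(P₁/P₂) = 0.0001674 m³.
P constant ⇒ V ∝ T: P₃ = P₂; T₃ = T₂·(V₃/V₂) = 203.8 K.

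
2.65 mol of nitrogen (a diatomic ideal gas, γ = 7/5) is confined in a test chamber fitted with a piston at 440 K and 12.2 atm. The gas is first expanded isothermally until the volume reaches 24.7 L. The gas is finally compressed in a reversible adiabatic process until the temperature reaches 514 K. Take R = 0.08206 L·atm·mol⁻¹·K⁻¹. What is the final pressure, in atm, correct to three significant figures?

From PV = nRT: V₁ = nRT₁/P₁ = 7.843 L.
Isothermal, so P V is constant: T₂ = T₁; P₂ = P₁·(V₁/V₂) = 3.874 atm.
Reversible adiabatic, γ = 7/5: P₃ = P₂·(T₃/T₂)^(γ/(γ−1)) = 6.675 atm; V₃ = V₂·(T₂/T₃)^(1/(γ−1)) = 16.75 L.

P₃ ≈ 6.67 atm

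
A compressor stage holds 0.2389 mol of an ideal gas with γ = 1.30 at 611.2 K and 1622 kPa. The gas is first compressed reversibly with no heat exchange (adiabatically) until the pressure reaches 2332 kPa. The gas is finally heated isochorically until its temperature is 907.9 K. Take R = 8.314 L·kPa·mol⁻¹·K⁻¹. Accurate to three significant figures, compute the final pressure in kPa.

From PV = nRT: V₁ = nRT₁/P₁ = 0.7484 L.
Reversible adiabatic, γ = 1.30: T₂ = T₁·(P₂/P₁)^((γ−1)/γ) = 664.6 K; V₂ = V₁·(P₁/P₂)^(1/γ) = 0.5661 L.
V constant ⇒ P ∝ T: V₃ = V₂; P₃ = P₂·(T₃/T₂) = 3186 kPa.

P₃ ≈ 3.19e+03 kPa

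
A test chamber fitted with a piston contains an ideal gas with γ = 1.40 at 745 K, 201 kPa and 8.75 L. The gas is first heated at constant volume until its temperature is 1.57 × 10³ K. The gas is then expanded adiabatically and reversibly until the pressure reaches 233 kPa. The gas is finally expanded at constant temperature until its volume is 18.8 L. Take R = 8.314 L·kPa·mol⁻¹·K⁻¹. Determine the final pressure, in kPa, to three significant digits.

P₄ ≈ 166 kPa

V constant ⇒ P ∝ T: V₂ = V₁; P₂ = P₁·(T₂/T₁) = 423.6 kPa.
Adiabatic (γ = 1.40), T V^(γ−1) and P V^γ constant: T₃ = T₂·(P₃/P₂)^((γ−1)/γ) = 1324 K; V₃ = V₂·(P₂/P₃)^(1/γ) = 13.41 L.
T constant ⇒ Boyle's law P V = const: T₄ = T₃; P₄ = P₃·(V₃/V₄) = 166.2 kPa.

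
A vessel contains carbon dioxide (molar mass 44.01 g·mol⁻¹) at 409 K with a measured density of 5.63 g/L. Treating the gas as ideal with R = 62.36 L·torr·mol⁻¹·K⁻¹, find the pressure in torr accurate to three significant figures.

P ≈ 3.26e+03 torr

ρ = PM/(RT) ⇒ P = ρRT/M = (5.63 × 62.36 × 409.0) / 44.01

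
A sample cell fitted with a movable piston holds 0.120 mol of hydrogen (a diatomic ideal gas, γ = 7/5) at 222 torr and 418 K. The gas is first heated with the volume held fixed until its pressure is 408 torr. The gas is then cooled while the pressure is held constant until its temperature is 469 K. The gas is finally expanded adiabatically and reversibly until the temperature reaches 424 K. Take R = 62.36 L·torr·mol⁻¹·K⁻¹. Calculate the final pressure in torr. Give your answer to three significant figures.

From PV = nRT: V₁ = nRT₁/P₁ = 14.09 L.
Isochoric, so P/T is constant: V₂ = V₁; T₂ = T₁·(P₂/P₁) = 768.2 K.
Isobaric, so V/T is constant: P₃ = P₂; V₃ = V₂·(T₃/T₂) = 8.602 L.
Reversible adiabatic, γ = 7/5: P₄ = P₃·(T₄/T₃)^(γ/(γ−1)) = 286.6 torr; V₄ = V₃·(T₃/T₄)^(1/(γ−1)) = 11.07 L.

P₄ ≈ 287 torr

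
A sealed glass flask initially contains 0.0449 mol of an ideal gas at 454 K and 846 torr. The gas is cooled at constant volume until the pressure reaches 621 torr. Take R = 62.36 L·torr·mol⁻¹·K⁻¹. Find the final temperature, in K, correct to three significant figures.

T₂ ≈ 333 K

From PV = nRT: V₁ = nRT₁/P₁ = 1.503 L.
Isochoric, so P/T is constant: V₂ = V₁; T₂ = T₁·(P₂/P₁) = 333.3 K.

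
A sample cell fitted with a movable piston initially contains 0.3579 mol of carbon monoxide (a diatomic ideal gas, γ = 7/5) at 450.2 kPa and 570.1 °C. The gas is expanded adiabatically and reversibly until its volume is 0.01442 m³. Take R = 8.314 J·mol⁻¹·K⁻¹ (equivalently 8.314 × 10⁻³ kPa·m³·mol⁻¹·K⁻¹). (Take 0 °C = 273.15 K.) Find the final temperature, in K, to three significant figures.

Convert: T₁ = 843.2 K.
From PV = nRT: V₁ = nRT₁/P₁ = 0.005573 m³.
Adiabatic (γ = 7/5), T V^(γ−1) and P V^γ constant: T₂ = T₁·(V₁/V₂)^(γ−1) = 576.5 K; P₂ = P₁·(V₁/V₂)^γ = 119.0 kPa.

T₂ ≈ 577 K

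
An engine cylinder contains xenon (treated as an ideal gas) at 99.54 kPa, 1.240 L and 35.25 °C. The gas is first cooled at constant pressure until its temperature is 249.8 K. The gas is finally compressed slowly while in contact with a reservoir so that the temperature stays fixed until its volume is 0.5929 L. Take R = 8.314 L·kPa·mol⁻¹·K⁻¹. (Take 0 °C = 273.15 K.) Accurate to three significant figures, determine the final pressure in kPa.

P₃ ≈ 169 kPa

Convert: T₁ = 308.4 K.
Isobaric, so V/T is constant: P₂ = P₁; V₂ = V₁·(T₂/T₁) = 1.004 L.
Isothermal, so P V is constant: T₃ = T₂; P₃ = P₂·(V₂/V₃) = 168.6 kPa.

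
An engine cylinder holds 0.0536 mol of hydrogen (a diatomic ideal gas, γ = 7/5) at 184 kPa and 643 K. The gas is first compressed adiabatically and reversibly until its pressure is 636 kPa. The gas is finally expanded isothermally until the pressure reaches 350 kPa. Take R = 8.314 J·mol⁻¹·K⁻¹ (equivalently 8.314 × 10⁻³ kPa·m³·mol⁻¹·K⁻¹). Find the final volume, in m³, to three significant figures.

From PV = nRT: V₁ = nRT₁/P₁ = 0.001557 m³.
Reversible adiabatic, γ = 7/5: T₂ = T₁·(P₂/P₁)^((γ−1)/γ) = 916.4 K; V₂ = V₁·(P₁/P₂)^(1/γ) = 0.0006421 m³.
Isothermal, so P V is constant: T₃ = T₂; V₃ = V₂·(P₂/P₃) = 0.001167 m³.

V₃ ≈ 0.00117 m³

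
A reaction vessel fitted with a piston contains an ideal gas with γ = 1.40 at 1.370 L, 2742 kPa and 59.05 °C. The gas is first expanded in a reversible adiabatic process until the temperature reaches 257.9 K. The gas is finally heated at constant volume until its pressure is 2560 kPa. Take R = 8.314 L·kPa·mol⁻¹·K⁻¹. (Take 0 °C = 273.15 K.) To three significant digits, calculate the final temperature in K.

T₃ ≈ 584 K

Convert: T₁ = 332.2 K.
Adiabatic (γ = 1.40), T V^(γ−1) and P V^γ constant: P₂ = P₁·(T₂/T₁)^(γ/(γ−1)) = 1130 kPa; V₂ = V₁·(T₁/T₂)^(1/(γ−1)) = 2.580 L.
Isochoric, so P/T is constant: V₃ = V₂; T₃ = T₂·(P₃/P₂) = 584.0 K.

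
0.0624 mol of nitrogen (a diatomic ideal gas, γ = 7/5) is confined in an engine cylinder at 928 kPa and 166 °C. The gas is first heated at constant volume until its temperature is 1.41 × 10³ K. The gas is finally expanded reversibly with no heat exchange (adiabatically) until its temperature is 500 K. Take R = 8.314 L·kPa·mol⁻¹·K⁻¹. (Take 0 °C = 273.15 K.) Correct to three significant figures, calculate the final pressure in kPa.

P₃ ≈ 79.1 kPa

Convert: T₁ = 439.1 K.
From PV = nRT: V₁ = nRT₁/P₁ = 0.2455 L.
V constant ⇒ P ∝ T: V₂ = V₁; P₂ = P₁·(T₂/T₁) = 2980 kPa.
Reversible adiabatic, γ = 7/5: P₃ = P₂·(T₃/T₂)^(γ/(γ−1)) = 79.12 kPa; V₃ = V₂·(T₂/T₃)^(1/(γ−1)) = 3.279 L.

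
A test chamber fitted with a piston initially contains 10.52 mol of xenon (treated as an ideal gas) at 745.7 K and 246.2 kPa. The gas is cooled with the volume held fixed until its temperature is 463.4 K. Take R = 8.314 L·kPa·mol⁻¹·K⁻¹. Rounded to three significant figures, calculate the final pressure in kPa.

P₂ ≈ 153 kPa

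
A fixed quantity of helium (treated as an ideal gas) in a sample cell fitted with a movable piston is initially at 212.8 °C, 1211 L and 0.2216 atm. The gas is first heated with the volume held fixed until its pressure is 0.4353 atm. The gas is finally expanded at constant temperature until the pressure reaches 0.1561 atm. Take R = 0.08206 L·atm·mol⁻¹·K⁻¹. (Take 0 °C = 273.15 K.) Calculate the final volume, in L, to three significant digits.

V₃ ≈ 3.38e+03 L

Convert: T₁ = 485.9 K.
Isochoric, so P/T is constant: V₂ = V₁; T₂ = T₁·(P₂/P₁) = 954.6 K.
Isothermal, so P V is constant: T₃ = T₂; V₃ = V₂·(P₂/P₃) = 3377 L.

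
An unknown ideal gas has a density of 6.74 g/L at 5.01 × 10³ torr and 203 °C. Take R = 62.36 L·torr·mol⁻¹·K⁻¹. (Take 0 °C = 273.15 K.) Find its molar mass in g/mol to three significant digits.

ρ = PM/(RT) ⇒ M = ρRT/P = (6.74 × 62.36 × 476.1) / 5.01e+03

M ≈ 39.9 g/mol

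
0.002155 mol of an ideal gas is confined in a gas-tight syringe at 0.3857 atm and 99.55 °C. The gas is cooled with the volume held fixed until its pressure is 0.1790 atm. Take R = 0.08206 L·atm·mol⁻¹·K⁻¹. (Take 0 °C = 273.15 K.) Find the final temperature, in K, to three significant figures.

T₂ ≈ 173 K

Convert: T₁ = 372.7 K.
From PV = nRT: V₁ = nRT₁/P₁ = 0.1709 L.
Isochoric, so P/T is constant: V₂ = V₁; T₂ = T₁·(P₂/P₁) = 173.0 K.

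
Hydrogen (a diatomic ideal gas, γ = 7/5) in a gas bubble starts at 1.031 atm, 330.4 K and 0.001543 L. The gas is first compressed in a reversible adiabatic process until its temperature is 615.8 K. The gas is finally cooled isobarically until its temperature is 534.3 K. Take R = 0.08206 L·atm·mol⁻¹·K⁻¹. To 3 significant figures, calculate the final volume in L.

Reversible adiabatic, γ = 7/5: P₂ = P₁·(T₂/T₁)^(γ/(γ−1)) = 9.113 atm; V₂ = V₁·(T₁/T₂)^(1/(γ−1)) = 0.0003254 L.
P constant ⇒ V ∝ T: P₃ = P₂; V₃ = V₂·(T₃/T₂) = 0.0002823 L.

V₃ ≈ 0.000282 L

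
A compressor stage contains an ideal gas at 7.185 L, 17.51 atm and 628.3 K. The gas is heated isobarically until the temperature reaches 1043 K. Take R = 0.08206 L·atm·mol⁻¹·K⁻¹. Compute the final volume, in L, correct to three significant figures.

Isobaric, so V/T is constant: P₂ = P₁; V₂ = V₁·(T₂/T₁) = 11.93 L.

V₂ ≈ 11.9 L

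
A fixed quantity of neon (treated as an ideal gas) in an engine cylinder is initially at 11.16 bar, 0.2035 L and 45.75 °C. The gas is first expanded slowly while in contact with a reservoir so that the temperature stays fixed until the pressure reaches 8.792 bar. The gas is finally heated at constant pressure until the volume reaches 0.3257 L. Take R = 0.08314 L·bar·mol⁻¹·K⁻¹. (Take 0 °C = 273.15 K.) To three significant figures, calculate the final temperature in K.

Convert: T₁ = 318.9 K.
Isothermal, so P V is constant: T₂ = T₁; V₂ = V₁·(P₁/P₂) = 0.2583 L.
P constant ⇒ V ∝ T: P₃ = P₂; T₃ = T₂·(V₃/V₂) = 402.1 K.

T₃ ≈ 402 K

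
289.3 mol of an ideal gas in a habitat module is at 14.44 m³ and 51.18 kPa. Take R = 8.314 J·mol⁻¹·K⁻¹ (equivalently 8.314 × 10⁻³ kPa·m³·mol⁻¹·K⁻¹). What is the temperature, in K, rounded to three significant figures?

T ≈ 307 K

PV = nRT ⇒ T = PV/(nR) = (51.18 × 14.44) / (289.3 × 8.314 × 10⁻³)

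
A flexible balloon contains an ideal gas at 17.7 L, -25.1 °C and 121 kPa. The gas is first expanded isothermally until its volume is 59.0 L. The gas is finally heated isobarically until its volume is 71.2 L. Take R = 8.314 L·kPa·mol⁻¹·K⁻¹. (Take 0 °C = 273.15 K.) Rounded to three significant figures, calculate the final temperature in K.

Convert: T₁ = 248.0 K.
Isothermal, so P V is constant: T₂ = T₁; P₂ = P₁·(V₁/V₂) = 36.30 kPa.
Isobaric, so V/T is constant: P₃ = P₂; T₃ = T₂·(V₃/V₂) = 299.3 K.

T₃ ≈ 299 K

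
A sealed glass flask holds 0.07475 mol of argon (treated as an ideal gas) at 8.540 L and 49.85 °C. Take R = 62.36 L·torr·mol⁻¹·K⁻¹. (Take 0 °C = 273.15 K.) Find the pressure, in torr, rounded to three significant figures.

Convert: T = 323.00 K.
PV = nRT ⇒ P = nRT/V = (0.07475 × 62.36 × 323.00) / 8.540

P ≈ 176 torr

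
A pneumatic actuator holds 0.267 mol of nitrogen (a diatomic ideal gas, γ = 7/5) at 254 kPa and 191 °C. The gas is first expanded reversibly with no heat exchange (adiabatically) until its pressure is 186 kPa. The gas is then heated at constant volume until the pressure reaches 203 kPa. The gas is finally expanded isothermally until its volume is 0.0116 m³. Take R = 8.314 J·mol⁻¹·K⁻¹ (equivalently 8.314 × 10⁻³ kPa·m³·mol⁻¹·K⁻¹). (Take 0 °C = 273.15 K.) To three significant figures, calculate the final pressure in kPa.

Convert: T₁ = 464.1 K.
From PV = nRT: V₁ = nRT₁/P₁ = 0.004056 m³.
Adiabatic (γ = 7/5), T V^(γ−1) and P V^γ constant: T₂ = T₁·(P₂/P₁)^((γ−1)/γ) = 424.6 K; V₂ = V₁·(P₁/P₂)^(1/γ) = 0.005068 m³.
V constant ⇒ P ∝ T: V₃ = V₂; T₃ = T₂·(P₃/P₂) = 463.4 K.
T constant ⇒ Boyle's law P V = const: T₄ = T₃; P₄ = P₃·(V₃/V₄) = 88.68 kPa.

P₄ ≈ 88.7 kPa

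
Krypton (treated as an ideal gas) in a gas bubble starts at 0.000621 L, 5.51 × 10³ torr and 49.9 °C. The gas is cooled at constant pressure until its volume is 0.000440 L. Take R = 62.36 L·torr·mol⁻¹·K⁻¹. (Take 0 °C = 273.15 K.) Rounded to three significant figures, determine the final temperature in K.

T₂ ≈ 229 K

Convert: T₁ = 323.0 K.
Isobaric, so V/T is constant: P₂ = P₁; T₂ = T₁·(V₂/V₁) = 228.9 K.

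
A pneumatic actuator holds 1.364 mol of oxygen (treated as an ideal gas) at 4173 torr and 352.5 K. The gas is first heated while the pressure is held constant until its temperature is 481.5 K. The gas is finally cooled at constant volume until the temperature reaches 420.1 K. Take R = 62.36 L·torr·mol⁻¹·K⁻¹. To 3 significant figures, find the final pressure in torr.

From PV = nRT: V₁ = nRT₁/P₁ = 7.185 L.
Isobaric, so V/T is constant: P₂ = P₁; V₂ = V₁·(T₂/T₁) = 9.815 L.
V constant ⇒ P ∝ T: V₃ = V₂; P₃ = P₂·(T₃/T₂) = 3641 torr.

P₃ ≈ 3.64e+03 torr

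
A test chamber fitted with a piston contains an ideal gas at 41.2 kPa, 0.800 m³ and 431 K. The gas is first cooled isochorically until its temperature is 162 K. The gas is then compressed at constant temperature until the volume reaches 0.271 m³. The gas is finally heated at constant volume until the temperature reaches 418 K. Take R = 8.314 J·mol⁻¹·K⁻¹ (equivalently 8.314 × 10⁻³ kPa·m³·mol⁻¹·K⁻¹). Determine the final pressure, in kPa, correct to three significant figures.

V constant ⇒ P ∝ T: V₂ = V₁; P₂ = P₁·(T₂/T₁) = 15.49 kPa.
T constant ⇒ Boyle's law P V = const: T₃ = T₂; P₃ = P₂·(V₂/V₃) = 45.71 kPa.
Isochoric, so P/T is constant: V₄ = V₃; P₄ = P₃·(T₄/T₃) = 118.0 kPa.

P₄ ≈ 118 kPa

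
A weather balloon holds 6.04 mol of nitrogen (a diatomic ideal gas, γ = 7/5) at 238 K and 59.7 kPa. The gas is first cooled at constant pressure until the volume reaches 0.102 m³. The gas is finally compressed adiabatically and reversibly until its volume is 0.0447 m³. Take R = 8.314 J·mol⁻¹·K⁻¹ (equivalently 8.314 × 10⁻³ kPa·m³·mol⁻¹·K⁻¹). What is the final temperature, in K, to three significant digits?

T₃ ≈ 169 K

From PV = nRT: V₁ = nRT₁/P₁ = 0.2002 m³.
Isobaric, so V/T is constant: P₂ = P₁; T₂ = T₁·(V₂/V₁) = 121.3 K.
Adiabatic (γ = 7/5), T V^(γ−1) and P V^γ constant: T₃ = T₂·(V₂/V₃)^(γ−1) = 168.7 K; P₃ = P₂·(V₂/V₃)^γ = 189.5 kPa.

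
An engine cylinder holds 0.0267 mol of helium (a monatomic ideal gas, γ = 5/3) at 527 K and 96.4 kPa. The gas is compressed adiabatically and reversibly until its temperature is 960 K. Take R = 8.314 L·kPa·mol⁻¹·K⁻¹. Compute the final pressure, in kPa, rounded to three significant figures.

P₂ ≈ 432 kPa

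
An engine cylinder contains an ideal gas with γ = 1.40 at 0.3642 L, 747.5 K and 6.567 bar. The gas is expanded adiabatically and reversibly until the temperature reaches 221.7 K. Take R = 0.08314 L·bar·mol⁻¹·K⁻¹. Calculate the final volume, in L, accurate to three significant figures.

V₂ ≈ 7.60 L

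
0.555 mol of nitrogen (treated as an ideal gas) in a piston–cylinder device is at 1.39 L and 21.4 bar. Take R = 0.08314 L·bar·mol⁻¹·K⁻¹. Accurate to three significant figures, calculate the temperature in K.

PV = nRT ⇒ T = PV/(nR) = (21.4 × 1.39) / (0.555 × 0.08314)

T ≈ 645 K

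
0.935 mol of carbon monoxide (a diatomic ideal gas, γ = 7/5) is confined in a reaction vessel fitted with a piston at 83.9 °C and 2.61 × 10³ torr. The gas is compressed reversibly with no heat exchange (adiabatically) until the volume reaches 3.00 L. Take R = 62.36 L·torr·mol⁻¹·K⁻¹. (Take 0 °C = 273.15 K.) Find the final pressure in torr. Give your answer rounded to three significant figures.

Convert: T₁ = 357.0 K.
From PV = nRT: V₁ = nRT₁/P₁ = 7.976 L.
Reversible adiabatic, γ = 7/5: T₂ = T₁·(V₁/V₂)^(γ−1) = 528.0 K; P₂ = P₁·(V₁/V₂)^γ = 1.026e+04 torr.

P₂ ≈ 1.03e+04 torr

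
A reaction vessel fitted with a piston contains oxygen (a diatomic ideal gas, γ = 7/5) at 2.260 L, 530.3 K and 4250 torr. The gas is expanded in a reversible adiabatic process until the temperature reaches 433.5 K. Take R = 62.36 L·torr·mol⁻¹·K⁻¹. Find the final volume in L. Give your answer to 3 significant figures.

Reversible adiabatic, γ = 7/5: P₂ = P₁·(T₂/T₁)^(γ/(γ−1)) = 2099 torr; V₂ = V₁·(T₁/T₂)^(1/(γ−1)) = 3.741 L.

V₂ ≈ 3.74 L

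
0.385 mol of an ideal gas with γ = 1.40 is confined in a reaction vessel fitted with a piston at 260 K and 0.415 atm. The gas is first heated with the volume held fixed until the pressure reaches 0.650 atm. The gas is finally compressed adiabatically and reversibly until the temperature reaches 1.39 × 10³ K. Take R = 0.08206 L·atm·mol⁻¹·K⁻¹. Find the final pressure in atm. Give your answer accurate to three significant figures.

From PV = nRT: V₁ = nRT₁/P₁ = 19.79 L.
Isochoric, so P/T is constant: V₂ = V₁; T₂ = T₁·(P₂/P₁) = 407.2 K.
Adiabatic (γ = 1.40), T V^(γ−1) and P V^γ constant: P₃ = P₂·(T₃/T₂)^(γ/(γ−1)) = 47.76 atm; V₃ = V₂·(T₂/T₃)^(1/(γ−1)) = 0.9196 L.

P₃ ≈ 47.8 atm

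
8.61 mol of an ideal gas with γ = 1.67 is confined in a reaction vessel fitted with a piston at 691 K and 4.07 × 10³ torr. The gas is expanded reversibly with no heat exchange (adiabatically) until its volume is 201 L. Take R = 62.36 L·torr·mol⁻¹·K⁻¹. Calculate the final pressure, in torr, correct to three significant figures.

P₂ ≈ 1.09e+03 torr

From PV = nRT: V₁ = nRT₁/P₁ = 91.16 L.
Adiabatic (γ = 1.67), T V^(γ−1) and P V^γ constant: T₂ = T₁·(V₁/V₂)^(γ−1) = 406.8 K; P₂ = P₁·(V₁/V₂)^γ = 1087 torr.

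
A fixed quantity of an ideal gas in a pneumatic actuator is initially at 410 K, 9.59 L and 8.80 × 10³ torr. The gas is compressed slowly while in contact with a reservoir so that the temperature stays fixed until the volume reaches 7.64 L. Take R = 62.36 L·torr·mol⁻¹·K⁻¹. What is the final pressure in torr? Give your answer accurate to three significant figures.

Isothermal, so P V is constant: T₂ = T₁; P₂ = P₁·(V₁/V₂) = 1.105e+04 torr.

P₂ ≈ 1.10e+04 torr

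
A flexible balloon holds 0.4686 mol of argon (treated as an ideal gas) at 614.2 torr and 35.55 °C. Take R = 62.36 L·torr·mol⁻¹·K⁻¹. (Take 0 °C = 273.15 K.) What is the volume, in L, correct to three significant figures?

V ≈ 14.7 L

Convert: T = 308.70 K.
PV = nRT ⇒ V = nRT/P = (0.4686 × 62.36 × 308.70) / 614.2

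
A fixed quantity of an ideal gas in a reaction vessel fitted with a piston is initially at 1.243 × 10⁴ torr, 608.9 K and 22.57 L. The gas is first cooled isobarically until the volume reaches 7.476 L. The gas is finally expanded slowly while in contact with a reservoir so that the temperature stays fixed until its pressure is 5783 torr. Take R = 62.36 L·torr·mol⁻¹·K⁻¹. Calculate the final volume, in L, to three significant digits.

P constant ⇒ V ∝ T: P₂ = P₁; T₂ = T₁·(V₂/V₁) = 201.7 K.
Isothermal, so P V is constant: T₃ = T₂; V₃ = V₂·(P₂/P₃) = 16.07 L.

V₃ ≈ 16.1 L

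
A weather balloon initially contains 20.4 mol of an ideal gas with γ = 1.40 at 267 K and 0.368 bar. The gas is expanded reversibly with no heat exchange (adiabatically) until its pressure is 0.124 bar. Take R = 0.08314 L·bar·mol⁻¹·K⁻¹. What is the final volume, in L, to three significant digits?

V₂ ≈ 2.68e+03 L

From PV = nRT: V₁ = nRT₁/P₁ = 1231 L.
Reversible adiabatic, γ = 1.40: T₂ = T₁·(P₂/P₁)^((γ−1)/γ) = 195.7 K; V₂ = V₁·(P₁/P₂)^(1/γ) = 2676 L.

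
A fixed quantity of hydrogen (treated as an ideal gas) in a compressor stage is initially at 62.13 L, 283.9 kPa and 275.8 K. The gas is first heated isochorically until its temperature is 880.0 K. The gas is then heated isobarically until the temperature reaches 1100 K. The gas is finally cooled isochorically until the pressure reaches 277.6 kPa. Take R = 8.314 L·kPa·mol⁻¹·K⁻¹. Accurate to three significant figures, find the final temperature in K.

V constant ⇒ P ∝ T: V₂ = V₁; P₂ = P₁·(T₂/T₁) = 905.8 kPa.
Isobaric, so V/T is constant: P₃ = P₂; V₃ = V₂·(T₃/T₂) = 77.66 L.
Isochoric, so P/T is constant: V₄ = V₃; T₄ = T₃·(P₄/P₃) = 337.1 K.

T₄ ≈ 337 K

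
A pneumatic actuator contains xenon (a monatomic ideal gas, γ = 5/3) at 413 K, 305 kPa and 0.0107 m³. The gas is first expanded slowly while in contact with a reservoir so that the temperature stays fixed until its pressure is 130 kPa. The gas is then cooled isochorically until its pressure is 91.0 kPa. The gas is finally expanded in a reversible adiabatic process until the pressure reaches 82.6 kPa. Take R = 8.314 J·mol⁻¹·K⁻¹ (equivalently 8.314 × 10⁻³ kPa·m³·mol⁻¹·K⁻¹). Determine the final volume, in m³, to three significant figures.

V₄ ≈ 0.0266 m³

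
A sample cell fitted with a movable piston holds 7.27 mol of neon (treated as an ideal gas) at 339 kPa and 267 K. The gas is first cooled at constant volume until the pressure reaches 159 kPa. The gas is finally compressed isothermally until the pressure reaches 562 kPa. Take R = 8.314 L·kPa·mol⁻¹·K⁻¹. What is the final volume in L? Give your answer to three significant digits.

V₃ ≈ 13.5 L

From PV = nRT: V₁ = nRT₁/P₁ = 47.61 L.
V constant ⇒ P ∝ T: V₂ = V₁; T₂ = T₁·(P₂/P₁) = 125.2 K.
Isothermal, so P V is constant: T₃ = T₂; V₃ = V₂·(P₂/P₃) = 13.47 L.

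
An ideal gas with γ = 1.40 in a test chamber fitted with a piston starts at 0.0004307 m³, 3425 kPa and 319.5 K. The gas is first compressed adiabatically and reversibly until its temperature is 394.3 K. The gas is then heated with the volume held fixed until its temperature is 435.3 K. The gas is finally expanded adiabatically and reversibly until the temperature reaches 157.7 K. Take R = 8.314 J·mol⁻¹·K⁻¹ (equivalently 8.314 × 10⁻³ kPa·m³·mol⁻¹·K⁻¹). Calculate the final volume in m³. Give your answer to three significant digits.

V₄ ≈ 0.00322 m³

Adiabatic (γ = 1.40), T V^(γ−1) and P V^γ constant: P₂ = P₁·(T₂/T₁)^(γ/(γ−1)) = 7152 kPa; V₂ = V₁·(T₁/T₂)^(1/(γ−1)) = 0.0002546 m³.
V constant ⇒ P ∝ T: V₃ = V₂; P₃ = P₂·(T₃/T₂) = 7895 kPa.
Reversible adiabatic, γ = 1.40: P₄ = P₃·(T₄/T₃)^(γ/(γ−1)) = 226.0 kPa; V₄ = V₃·(T₃/T₄)^(1/(γ−1)) = 0.003222 m³.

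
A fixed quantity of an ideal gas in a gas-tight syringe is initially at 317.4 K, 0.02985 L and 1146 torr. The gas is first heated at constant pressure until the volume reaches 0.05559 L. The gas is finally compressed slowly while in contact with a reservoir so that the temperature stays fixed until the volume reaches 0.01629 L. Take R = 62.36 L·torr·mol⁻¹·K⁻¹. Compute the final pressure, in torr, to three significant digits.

P₃ ≈ 3.91e+03 torr

P constant ⇒ V ∝ T: P₂ = P₁; T₂ = T₁·(V₂/V₁) = 591.1 K.
T constant ⇒ Boyle's law P V = const: T₃ = T₂; P₃ = P₂·(V₂/V₃) = 3911 torr.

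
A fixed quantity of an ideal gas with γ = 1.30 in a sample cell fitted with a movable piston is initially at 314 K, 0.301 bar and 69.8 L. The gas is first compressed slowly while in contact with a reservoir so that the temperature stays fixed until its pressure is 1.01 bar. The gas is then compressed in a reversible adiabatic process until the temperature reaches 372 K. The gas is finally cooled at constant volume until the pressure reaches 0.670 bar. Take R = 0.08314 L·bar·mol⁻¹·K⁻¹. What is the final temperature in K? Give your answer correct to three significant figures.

Isothermal, so P V is constant: T₂ = T₁; V₂ = V₁·(P₁/P₂) = 20.80 L.
Adiabatic (γ = 1.30), T V^(γ−1) and P V^γ constant: P₃ = P₂·(T₃/T₂)^(γ/(γ−1)) = 2.105 bar; V₃ = V₂·(T₂/T₃)^(1/(γ−1)) = 11.82 L.
V constant ⇒ P ∝ T: V₄ = V₃; T₄ = T₃·(P₄/P₃) = 118.4 K.

T₄ ≈ 118 K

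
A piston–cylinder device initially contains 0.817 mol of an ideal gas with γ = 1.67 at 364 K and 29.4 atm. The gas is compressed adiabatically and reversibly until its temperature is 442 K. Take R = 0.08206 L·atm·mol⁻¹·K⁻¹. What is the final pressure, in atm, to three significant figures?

P₂ ≈ 47.7 atm

From PV = nRT: V₁ = nRT₁/P₁ = 0.8301 L.
Reversible adiabatic, γ = 1.67: P₂ = P₁·(T₂/T₁)^(γ/(γ−1)) = 47.70 atm; V₂ = V₁·(T₁/T₂)^(1/(γ−1)) = 0.6212 L.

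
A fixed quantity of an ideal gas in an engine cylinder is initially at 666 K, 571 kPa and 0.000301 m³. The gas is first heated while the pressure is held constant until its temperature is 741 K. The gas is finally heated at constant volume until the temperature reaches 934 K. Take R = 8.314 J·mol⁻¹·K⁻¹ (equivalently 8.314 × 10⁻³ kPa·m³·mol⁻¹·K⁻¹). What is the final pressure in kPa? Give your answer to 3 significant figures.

Isobaric, so V/T is constant: P₂ = P₁; V₂ = V₁·(T₂/T₁) = 0.0003349 m³.
Isochoric, so P/T is constant: V₃ = V₂; P₃ = P₂·(T₃/T₂) = 719.7 kPa.

P₃ ≈ 720 kPa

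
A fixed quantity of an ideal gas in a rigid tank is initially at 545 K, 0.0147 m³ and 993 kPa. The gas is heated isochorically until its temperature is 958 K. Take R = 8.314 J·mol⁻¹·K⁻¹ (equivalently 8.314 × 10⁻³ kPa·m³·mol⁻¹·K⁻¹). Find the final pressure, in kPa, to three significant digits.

P₂ ≈ 1.75e+03 kPa

V constant ⇒ P ∝ T: V₂ = V₁; P₂ = P₁·(T₂/T₁) = 1745 kPa.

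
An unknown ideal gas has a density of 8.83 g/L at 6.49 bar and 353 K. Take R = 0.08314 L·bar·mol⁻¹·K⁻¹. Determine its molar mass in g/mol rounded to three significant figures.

ρ = PM/(RT) ⇒ M = ρRT/P = (8.83 × 0.08314 × 353.0) / 6.49

M ≈ 39.9 g/mol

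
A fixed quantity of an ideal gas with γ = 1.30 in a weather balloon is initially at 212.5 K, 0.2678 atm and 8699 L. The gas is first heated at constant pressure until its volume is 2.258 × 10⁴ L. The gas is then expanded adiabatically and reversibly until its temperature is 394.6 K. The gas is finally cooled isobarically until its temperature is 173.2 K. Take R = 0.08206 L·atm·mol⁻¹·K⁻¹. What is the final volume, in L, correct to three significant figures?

V₄ ≈ 3.03e+04 L

Isobaric, so V/T is constant: P₂ = P₁; T₂ = T₁·(V₂/V₁) = 551.6 K.
Reversible adiabatic, γ = 1.30: P₃ = P₂·(T₃/T₂)^(γ/(γ−1)) = 0.06273 atm; V₃ = V₂·(T₂/T₃)^(1/(γ−1)) = 6.896e+04 L.
P constant ⇒ V ∝ T: P₄ = P₃; V₄ = V₃·(T₄/T₃) = 3.027e+04 L.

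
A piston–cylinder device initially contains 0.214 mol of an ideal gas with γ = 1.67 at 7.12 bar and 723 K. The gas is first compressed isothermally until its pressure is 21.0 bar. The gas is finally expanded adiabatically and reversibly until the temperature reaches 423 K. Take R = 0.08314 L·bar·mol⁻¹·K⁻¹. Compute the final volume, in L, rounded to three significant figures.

V₃ ≈ 1.36 L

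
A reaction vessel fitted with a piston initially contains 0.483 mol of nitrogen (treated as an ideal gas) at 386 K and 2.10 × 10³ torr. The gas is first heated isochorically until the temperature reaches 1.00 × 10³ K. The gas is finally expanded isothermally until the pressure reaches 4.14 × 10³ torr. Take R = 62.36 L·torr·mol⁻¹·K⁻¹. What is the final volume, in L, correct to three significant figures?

From PV = nRT: V₁ = nRT₁/P₁ = 5.536 L.
V constant ⇒ P ∝ T: V₂ = V₁; P₂ = P₁·(T₂/T₁) = 5440 torr.
T constant ⇒ Boyle's law P V = const: T₃ = T₂; V₃ = V₂·(P₂/P₃) = 7.275 L.

V₃ ≈ 7.28 L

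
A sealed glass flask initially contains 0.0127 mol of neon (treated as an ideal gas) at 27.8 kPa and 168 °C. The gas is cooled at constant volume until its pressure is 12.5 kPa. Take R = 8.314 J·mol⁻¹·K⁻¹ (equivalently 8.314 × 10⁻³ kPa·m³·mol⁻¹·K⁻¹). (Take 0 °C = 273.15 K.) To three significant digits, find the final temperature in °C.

T₂ ≈ -74.8 °C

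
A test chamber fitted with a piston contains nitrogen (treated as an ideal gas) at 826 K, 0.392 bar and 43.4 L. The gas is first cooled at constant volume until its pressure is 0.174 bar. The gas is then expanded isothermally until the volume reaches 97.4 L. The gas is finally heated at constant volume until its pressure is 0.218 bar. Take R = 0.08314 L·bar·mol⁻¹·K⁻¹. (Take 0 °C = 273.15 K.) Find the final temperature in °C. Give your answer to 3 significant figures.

T₄ ≈ 758 °C

V constant ⇒ P ∝ T: V₂ = V₁; T₂ = T₁·(P₂/P₁) = 366.6 K.
T constant ⇒ Boyle's law P V = const: T₃ = T₂; P₃ = P₂·(V₂/V₃) = 0.07753 bar.
Isochoric, so P/T is constant: V₄ = V₃; T₄ = T₃·(P₄/P₃) = 1031 K.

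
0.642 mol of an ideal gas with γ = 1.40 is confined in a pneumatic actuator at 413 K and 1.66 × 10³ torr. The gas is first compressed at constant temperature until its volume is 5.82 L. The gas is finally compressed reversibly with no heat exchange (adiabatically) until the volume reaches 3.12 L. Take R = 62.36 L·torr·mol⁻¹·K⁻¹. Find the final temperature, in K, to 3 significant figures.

T₃ ≈ 530 K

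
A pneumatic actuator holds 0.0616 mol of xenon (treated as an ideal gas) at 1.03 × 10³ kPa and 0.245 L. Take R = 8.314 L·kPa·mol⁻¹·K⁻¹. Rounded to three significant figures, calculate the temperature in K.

PV = nRT ⇒ T = PV/(nR) = (1.03e+03 × 0.245) / (0.0616 × 8.314)

T ≈ 493 K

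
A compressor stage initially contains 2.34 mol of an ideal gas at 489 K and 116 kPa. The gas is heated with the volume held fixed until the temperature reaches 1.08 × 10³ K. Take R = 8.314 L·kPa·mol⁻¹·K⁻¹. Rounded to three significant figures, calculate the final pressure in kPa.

P₂ ≈ 256 kPa

From PV = nRT: V₁ = nRT₁/P₁ = 82.01 L.
Isochoric, so P/T is constant: V₂ = V₁; P₂ = P₁·(T₂/T₁) = 256.2 kPa.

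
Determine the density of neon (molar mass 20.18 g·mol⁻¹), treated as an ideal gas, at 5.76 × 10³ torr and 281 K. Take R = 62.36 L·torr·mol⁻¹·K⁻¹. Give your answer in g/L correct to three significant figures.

ρ = PM/(RT) = (5.76e+03 × 20.18) / (62.36 × 281.0)

ρ ≈ 6.63 g/L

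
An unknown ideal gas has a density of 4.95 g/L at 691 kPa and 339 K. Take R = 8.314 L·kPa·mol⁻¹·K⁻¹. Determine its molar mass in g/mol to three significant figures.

ρ = PM/(RT) ⇒ M = ρRT/P = (4.95 × 8.314 × 339.0) / 691

M ≈ 20.2 g/mol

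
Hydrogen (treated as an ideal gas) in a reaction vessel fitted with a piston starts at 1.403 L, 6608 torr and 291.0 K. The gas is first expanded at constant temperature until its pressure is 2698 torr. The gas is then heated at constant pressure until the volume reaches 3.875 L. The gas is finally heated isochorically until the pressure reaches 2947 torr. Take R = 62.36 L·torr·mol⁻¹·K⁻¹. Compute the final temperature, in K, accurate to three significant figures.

T constant ⇒ Boyle's law P V = const: T₂ = T₁; V₂ = V₁·(P₁/P₂) = 3.436 L.
P constant ⇒ V ∝ T: P₃ = P₂; T₃ = T₂·(V₃/V₂) = 328.2 K.
Isochoric, so P/T is constant: V₄ = V₃; T₄ = T₃·(P₄/P₃) = 358.4 K.

T₄ ≈ 358 K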